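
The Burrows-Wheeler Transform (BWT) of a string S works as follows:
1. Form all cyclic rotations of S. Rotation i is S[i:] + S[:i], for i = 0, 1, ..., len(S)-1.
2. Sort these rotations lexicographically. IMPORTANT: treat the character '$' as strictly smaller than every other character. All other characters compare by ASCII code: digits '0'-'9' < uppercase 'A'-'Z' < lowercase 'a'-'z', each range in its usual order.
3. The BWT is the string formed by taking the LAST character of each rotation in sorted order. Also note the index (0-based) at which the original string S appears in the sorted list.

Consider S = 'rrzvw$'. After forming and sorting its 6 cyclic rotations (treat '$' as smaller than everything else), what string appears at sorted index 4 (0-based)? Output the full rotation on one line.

All 6 rotations (rotation i = S[i:]+S[:i]):
  rot[0] = rrzvw$
  rot[1] = rzvw$r
  rot[2] = zvw$rr
  rot[3] = vw$rrz
  rot[4] = w$rrzv
  rot[5] = $rrzvw
Sorted (with $ < everything):
  sorted[0] = $rrzvw
  sorted[1] = rrzvw$
  sorted[2] = rzvw$r
  sorted[3] = vw$rrz
  sorted[4] = w$rrzv
  sorted[5] = zvw$rr
sorted[4] = w$rrzv

Answer: w$rrzv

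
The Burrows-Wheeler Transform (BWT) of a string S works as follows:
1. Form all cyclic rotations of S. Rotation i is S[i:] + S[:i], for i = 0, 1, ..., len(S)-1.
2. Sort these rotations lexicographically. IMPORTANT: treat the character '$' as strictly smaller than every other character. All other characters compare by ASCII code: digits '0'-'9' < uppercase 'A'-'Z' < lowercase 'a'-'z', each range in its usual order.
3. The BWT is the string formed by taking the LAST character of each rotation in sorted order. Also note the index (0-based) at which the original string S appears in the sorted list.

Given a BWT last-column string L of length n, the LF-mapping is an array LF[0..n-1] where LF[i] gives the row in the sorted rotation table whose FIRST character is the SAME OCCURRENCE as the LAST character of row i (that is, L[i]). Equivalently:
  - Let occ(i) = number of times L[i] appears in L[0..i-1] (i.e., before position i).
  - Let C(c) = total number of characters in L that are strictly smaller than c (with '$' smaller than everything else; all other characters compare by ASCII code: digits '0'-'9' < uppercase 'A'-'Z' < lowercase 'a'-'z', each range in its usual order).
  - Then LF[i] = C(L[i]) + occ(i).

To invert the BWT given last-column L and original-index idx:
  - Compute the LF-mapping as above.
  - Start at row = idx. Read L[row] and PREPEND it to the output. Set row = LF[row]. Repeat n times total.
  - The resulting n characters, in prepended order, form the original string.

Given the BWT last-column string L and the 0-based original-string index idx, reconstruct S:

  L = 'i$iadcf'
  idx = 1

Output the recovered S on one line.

LF mapping: 5 0 6 1 3 2 4
Walk LF starting at row 1, prepending L[row]:
  step 1: row=1, L[1]='$', prepend. Next row=LF[1]=0
  step 2: row=0, L[0]='i', prepend. Next row=LF[0]=5
  step 3: row=5, L[5]='c', prepend. Next row=LF[5]=2
  step 4: row=2, L[2]='i', prepend. Next row=LF[2]=6
  step 5: row=6, L[6]='f', prepend. Next row=LF[6]=4
  step 6: row=4, L[4]='d', prepend. Next row=LF[4]=3
  step 7: row=3, L[3]='a', prepend. Next row=LF[3]=1
Reversed output: adfici$

Answer: adfici$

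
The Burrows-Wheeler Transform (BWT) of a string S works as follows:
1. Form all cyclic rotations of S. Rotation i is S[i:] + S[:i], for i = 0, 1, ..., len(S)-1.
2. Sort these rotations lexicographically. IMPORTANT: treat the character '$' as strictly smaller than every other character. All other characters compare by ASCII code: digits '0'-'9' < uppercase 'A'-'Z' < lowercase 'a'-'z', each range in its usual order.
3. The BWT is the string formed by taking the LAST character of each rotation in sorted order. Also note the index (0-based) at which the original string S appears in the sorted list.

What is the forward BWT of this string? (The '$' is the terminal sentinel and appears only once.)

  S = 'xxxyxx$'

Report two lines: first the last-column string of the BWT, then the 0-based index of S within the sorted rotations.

All 7 rotations (rotation i = S[i:]+S[:i]):
  rot[0] = xxxyxx$
  rot[1] = xxyxx$x
  rot[2] = xyxx$xx
  rot[3] = yxx$xxx
  rot[4] = xx$xxxy
  rot[5] = x$xxxyx
  rot[6] = $xxxyxx
Sorted (with $ < everything):
  sorted[0] = $xxxyxx  (last char: 'x')
  sorted[1] = x$xxxyx  (last char: 'x')
  sorted[2] = xx$xxxy  (last char: 'y')
  sorted[3] = xxxyxx$  (last char: '$')
  sorted[4] = xxyxx$x  (last char: 'x')
  sorted[5] = xyxx$xx  (last char: 'x')
  sorted[6] = yxx$xxx  (last char: 'x')
Last column: xxy$xxx
Original string S is at sorted index 3

Answer: xxy$xxx
3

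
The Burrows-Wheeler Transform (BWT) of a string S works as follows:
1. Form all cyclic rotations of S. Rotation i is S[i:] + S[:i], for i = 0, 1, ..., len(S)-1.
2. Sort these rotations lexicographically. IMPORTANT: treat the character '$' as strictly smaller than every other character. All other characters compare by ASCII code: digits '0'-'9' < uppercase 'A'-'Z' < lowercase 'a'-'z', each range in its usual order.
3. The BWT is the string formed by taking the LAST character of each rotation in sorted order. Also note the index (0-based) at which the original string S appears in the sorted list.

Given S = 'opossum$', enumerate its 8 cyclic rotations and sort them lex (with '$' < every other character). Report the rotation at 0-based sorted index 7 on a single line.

All 8 rotations (rotation i = S[i:]+S[:i]):
  rot[0] = opossum$
  rot[1] = possum$o
  rot[2] = ossum$op
  rot[3] = ssum$opo
  rot[4] = sum$opos
  rot[5] = um$oposs
  rot[6] = m$opossu
  rot[7] = $opossum
Sorted (with $ < everything):
  sorted[0] = $opossum
  sorted[1] = m$opossu
  sorted[2] = opossum$
  sorted[3] = ossum$op
  sorted[4] = possum$o
  sorted[5] = ssum$opo
  sorted[6] = sum$opos
  sorted[7] = um$oposs
sorted[7] = um$oposs

Answer: um$oposs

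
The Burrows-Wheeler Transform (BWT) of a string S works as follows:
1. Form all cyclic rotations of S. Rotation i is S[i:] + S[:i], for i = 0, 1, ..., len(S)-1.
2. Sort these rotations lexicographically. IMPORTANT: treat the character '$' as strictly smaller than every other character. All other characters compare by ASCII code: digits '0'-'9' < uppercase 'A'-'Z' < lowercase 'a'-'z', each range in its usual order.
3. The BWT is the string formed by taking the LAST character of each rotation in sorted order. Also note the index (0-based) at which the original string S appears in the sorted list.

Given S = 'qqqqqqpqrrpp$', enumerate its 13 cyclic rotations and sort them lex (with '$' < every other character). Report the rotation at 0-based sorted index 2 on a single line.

All 13 rotations (rotation i = S[i:]+S[:i]):
  rot[0] = qqqqqqpqrrpp$
  rot[1] = qqqqqpqrrpp$q
  rot[2] = qqqqpqrrpp$qq
  rot[3] = qqqpqrrpp$qqq
  rot[4] = qqpqrrpp$qqqq
  rot[5] = qpqrrpp$qqqqq
  rot[6] = pqrrpp$qqqqqq
  rot[7] = qrrpp$qqqqqqp
  rot[8] = rrpp$qqqqqqpq
  rot[9] = rpp$qqqqqqpqr
  rot[10] = pp$qqqqqqpqrr
  rot[11] = p$qqqqqqpqrrp
  rot[12] = $qqqqqqpqrrpp
Sorted (with $ < everything):
  sorted[0] = $qqqqqqpqrrpp
  sorted[1] = p$qqqqqqpqrrp
  sorted[2] = pp$qqqqqqpqrr
  sorted[3] = pqrrpp$qqqqqq
  sorted[4] = qpqrrpp$qqqqq
  sorted[5] = qqpqrrpp$qqqq
  sorted[6] = qqqpqrrpp$qqq
  sorted[7] = qqqqpqrrpp$qq
  sorted[8] = qqqqqpqrrpp$q
  sorted[9] = qqqqqqpqrrpp$
  sorted[10] = qrrpp$qqqqqqp
  sorted[11] = rpp$qqqqqqpqr
  sorted[12] = rrpp$qqqqqqpq
sorted[2] = pp$qqqqqqpqrr

Answer: pp$qqqqqqpqrr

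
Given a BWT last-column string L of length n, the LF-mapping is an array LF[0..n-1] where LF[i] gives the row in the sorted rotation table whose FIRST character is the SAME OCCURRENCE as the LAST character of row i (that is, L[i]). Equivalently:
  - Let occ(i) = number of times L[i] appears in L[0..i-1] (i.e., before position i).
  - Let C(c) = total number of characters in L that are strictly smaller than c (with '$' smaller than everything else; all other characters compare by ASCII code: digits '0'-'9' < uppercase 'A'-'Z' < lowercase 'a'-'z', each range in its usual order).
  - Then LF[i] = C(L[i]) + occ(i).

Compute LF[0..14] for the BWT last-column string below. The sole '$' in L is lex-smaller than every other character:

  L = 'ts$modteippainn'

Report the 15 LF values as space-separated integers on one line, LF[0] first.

Char counts: '$':1, 'a':1, 'd':1, 'e':1, 'i':2, 'm':1, 'n':2, 'o':1, 'p':2, 's':1, 't':2
C (first-col start): C('$')=0, C('a')=1, C('d')=2, C('e')=3, C('i')=4, C('m')=6, C('n')=7, C('o')=9, C('p')=10, C('s')=12, C('t')=13
L[0]='t': occ=0, LF[0]=C('t')+0=13+0=13
L[1]='s': occ=0, LF[1]=C('s')+0=12+0=12
L[2]='$': occ=0, LF[2]=C('$')+0=0+0=0
L[3]='m': occ=0, LF[3]=C('m')+0=6+0=6
L[4]='o': occ=0, LF[4]=C('o')+0=9+0=9
L[5]='d': occ=0, LF[5]=C('d')+0=2+0=2
L[6]='t': occ=1, LF[6]=C('t')+1=13+1=14
L[7]='e': occ=0, LF[7]=C('e')+0=3+0=3
L[8]='i': occ=0, LF[8]=C('i')+0=4+0=4
L[9]='p': occ=0, LF[9]=C('p')+0=10+0=10
L[10]='p': occ=1, LF[10]=C('p')+1=10+1=11
L[11]='a': occ=0, LF[11]=C('a')+0=1+0=1
L[12]='i': occ=1, LF[12]=C('i')+1=4+1=5
L[13]='n': occ=0, LF[13]=C('n')+0=7+0=7
L[14]='n': occ=1, LF[14]=C('n')+1=7+1=8

Answer: 13 12 0 6 9 2 14 3 4 10 11 1 5 7 8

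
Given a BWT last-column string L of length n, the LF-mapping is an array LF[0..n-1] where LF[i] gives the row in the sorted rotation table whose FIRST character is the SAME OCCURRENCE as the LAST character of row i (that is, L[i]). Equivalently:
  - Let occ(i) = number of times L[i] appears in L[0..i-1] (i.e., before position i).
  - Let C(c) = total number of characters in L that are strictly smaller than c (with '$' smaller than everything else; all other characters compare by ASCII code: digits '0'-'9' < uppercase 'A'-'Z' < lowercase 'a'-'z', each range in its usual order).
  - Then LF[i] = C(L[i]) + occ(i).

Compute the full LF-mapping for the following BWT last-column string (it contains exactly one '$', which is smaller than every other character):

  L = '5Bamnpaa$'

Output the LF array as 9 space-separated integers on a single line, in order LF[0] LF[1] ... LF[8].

Char counts: '$':1, '5':1, 'B':1, 'a':3, 'm':1, 'n':1, 'p':1
C (first-col start): C('$')=0, C('5')=1, C('B')=2, C('a')=3, C('m')=6, C('n')=7, C('p')=8
L[0]='5': occ=0, LF[0]=C('5')+0=1+0=1
L[1]='B': occ=0, LF[1]=C('B')+0=2+0=2
L[2]='a': occ=0, LF[2]=C('a')+0=3+0=3
L[3]='m': occ=0, LF[3]=C('m')+0=6+0=6
L[4]='n': occ=0, LF[4]=C('n')+0=7+0=7
L[5]='p': occ=0, LF[5]=C('p')+0=8+0=8
L[6]='a': occ=1, LF[6]=C('a')+1=3+1=4
L[7]='a': occ=2, LF[7]=C('a')+2=3+2=5
L[8]='$': occ=0, LF[8]=C('$')+0=0+0=0

Answer: 1 2 3 6 7 8 4 5 0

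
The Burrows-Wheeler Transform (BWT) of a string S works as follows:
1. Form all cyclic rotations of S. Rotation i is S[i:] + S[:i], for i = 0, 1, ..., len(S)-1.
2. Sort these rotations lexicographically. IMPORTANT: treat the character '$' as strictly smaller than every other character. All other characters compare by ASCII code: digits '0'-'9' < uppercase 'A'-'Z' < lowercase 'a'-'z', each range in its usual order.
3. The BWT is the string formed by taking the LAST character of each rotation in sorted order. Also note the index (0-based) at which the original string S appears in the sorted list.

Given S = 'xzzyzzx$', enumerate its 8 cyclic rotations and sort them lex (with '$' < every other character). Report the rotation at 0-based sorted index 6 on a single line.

All 8 rotations (rotation i = S[i:]+S[:i]):
  rot[0] = xzzyzzx$
  rot[1] = zzyzzx$x
  rot[2] = zyzzx$xz
  rot[3] = yzzx$xzz
  rot[4] = zzx$xzzy
  rot[5] = zx$xzzyz
  rot[6] = x$xzzyzz
  rot[7] = $xzzyzzx
Sorted (with $ < everything):
  sorted[0] = $xzzyzzx
  sorted[1] = x$xzzyzz
  sorted[2] = xzzyzzx$
  sorted[3] = yzzx$xzz
  sorted[4] = zx$xzzyz
  sorted[5] = zyzzx$xz
  sorted[6] = zzx$xzzy
  sorted[7] = zzyzzx$x
sorted[6] = zzx$xzzy

Answer: zzx$xzzy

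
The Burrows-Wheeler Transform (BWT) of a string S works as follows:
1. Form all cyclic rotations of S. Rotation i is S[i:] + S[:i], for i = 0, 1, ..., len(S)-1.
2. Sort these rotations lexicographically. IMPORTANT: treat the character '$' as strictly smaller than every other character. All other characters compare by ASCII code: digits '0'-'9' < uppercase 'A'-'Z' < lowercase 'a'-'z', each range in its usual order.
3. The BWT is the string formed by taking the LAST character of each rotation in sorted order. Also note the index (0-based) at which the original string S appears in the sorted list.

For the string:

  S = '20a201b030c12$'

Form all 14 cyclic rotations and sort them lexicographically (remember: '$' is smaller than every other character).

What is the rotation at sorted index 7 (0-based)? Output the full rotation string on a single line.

All 14 rotations (rotation i = S[i:]+S[:i]):
  rot[0] = 20a201b030c12$
  rot[1] = 0a201b030c12$2
  rot[2] = a201b030c12$20
  rot[3] = 201b030c12$20a
  rot[4] = 01b030c12$20a2
  rot[5] = 1b030c12$20a20
  rot[6] = b030c12$20a201
  rot[7] = 030c12$20a201b
  rot[8] = 30c12$20a201b0
  rot[9] = 0c12$20a201b03
  rot[10] = c12$20a201b030
  rot[11] = 12$20a201b030c
  rot[12] = 2$20a201b030c1
  rot[13] = $20a201b030c12
Sorted (with $ < everything):
  sorted[0] = $20a201b030c12
  sorted[1] = 01b030c12$20a2
  sorted[2] = 030c12$20a201b
  sorted[3] = 0a201b030c12$2
  sorted[4] = 0c12$20a201b03
  sorted[5] = 12$20a201b030c
  sorted[6] = 1b030c12$20a20
  sorted[7] = 2$20a201b030c1
  sorted[8] = 201b030c12$20a
  sorted[9] = 20a201b030c12$
  sorted[10] = 30c12$20a201b0
  sorted[11] = a201b030c12$20
  sorted[12] = b030c12$20a201
  sorted[13] = c12$20a201b030
sorted[7] = 2$20a201b030c1

Answer: 2$20a201b030c1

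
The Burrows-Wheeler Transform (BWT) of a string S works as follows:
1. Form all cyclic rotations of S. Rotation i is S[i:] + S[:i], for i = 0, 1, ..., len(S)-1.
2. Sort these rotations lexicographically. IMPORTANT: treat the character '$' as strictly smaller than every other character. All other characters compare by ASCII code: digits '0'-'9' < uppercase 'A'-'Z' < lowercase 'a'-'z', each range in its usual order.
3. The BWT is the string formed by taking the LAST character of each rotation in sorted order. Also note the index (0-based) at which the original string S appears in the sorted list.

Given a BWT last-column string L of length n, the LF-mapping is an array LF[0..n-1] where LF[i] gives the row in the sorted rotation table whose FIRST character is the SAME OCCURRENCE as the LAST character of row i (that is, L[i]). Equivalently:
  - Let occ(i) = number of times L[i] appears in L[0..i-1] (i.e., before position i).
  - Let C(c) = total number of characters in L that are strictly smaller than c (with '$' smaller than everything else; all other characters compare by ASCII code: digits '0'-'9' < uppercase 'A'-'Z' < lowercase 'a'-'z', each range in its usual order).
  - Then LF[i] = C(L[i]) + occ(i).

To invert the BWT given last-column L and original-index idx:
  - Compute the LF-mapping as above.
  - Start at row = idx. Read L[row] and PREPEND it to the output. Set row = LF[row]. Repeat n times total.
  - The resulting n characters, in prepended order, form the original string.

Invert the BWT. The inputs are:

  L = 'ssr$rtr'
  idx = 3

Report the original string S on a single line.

LF mapping: 4 5 1 0 2 6 3
Walk LF starting at row 3, prepending L[row]:
  step 1: row=3, L[3]='$', prepend. Next row=LF[3]=0
  step 2: row=0, L[0]='s', prepend. Next row=LF[0]=4
  step 3: row=4, L[4]='r', prepend. Next row=LF[4]=2
  step 4: row=2, L[2]='r', prepend. Next row=LF[2]=1
  step 5: row=1, L[1]='s', prepend. Next row=LF[1]=5
  step 6: row=5, L[5]='t', prepend. Next row=LF[5]=6
  step 7: row=6, L[6]='r', prepend. Next row=LF[6]=3
Reversed output: rtsrrs$

Answer: rtsrrs$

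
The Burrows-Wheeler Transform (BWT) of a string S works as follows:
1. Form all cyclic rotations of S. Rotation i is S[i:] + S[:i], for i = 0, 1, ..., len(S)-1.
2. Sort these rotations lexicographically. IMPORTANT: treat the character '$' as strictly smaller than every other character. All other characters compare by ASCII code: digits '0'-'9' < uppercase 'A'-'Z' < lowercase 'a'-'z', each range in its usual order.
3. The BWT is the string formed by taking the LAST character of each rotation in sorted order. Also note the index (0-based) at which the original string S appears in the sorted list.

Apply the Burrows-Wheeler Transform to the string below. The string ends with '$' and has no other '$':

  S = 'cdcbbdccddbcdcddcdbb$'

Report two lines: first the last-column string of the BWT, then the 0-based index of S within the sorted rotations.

Answer: bbdcdbddd$bcdcdcbdccc
9

Derivation:
All 21 rotations (rotation i = S[i:]+S[:i]):
  rot[0] = cdcbbdccddbcdcddcdbb$
  rot[1] = dcbbdccddbcdcddcdbb$c
  rot[2] = cbbdccddbcdcddcdbb$cd
  rot[3] = bbdccddbcdcddcdbb$cdc
  rot[4] = bdccddbcdcddcdbb$cdcb
  rot[5] = dccddbcdcddcdbb$cdcbb
  rot[6] = ccddbcdcddcdbb$cdcbbd
  rot[7] = cddbcdcddcdbb$cdcbbdc
  rot[8] = ddbcdcddcdbb$cdcbbdcc
  rot[9] = dbcdcddcdbb$cdcbbdccd
  rot[10] = bcdcddcdbb$cdcbbdccdd
  rot[11] = cdcddcdbb$cdcbbdccddb
  rot[12] = dcddcdbb$cdcbbdccddbc
  rot[13] = cddcdbb$cdcbbdccddbcd
  rot[14] = ddcdbb$cdcbbdccddbcdc
  rot[15] = dcdbb$cdcbbdccddbcdcd
  rot[16] = cdbb$cdcbbdccddbcdcdd
  rot[17] = dbb$cdcbbdccddbcdcddc
  rot[18] = bb$cdcbbdccddbcdcddcd
  rot[19] = b$cdcbbdccddbcdcddcdb
  rot[20] = $cdcbbdccddbcdcddcdbb
Sorted (with $ < everything):
  sorted[0] = $cdcbbdccddbcdcddcdbb  (last char: 'b')
  sorted[1] = b$cdcbbdccddbcdcddcdb  (last char: 'b')
  sorted[2] = bb$cdcbbdccddbcdcddcd  (last char: 'd')
  sorted[3] = bbdccddbcdcddcdbb$cdc  (last char: 'c')
  sorted[4] = bcdcddcdbb$cdcbbdccdd  (last char: 'd')
  sorted[5] = bdccddbcdcddcdbb$cdcb  (last char: 'b')
  sorted[6] = cbbdccddbcdcddcdbb$cd  (last char: 'd')
  sorted[7] = ccddbcdcddcdbb$cdcbbd  (last char: 'd')
  sorted[8] = cdbb$cdcbbdccddbcdcdd  (last char: 'd')
  sorted[9] = cdcbbdccddbcdcddcdbb$  (last char: '$')
  sorted[10] = cdcddcdbb$cdcbbdccddb  (last char: 'b')
  sorted[11] = cddbcdcddcdbb$cdcbbdc  (last char: 'c')
  sorted[12] = cddcdbb$cdcbbdccddbcd  (last char: 'd')
  sorted[13] = dbb$cdcbbdccddbcdcddc  (last char: 'c')
  sorted[14] = dbcdcddcdbb$cdcbbdccd  (last char: 'd')
  sorted[15] = dcbbdccddbcdcddcdbb$c  (last char: 'c')
  sorted[16] = dccddbcdcddcdbb$cdcbb  (last char: 'b')
  sorted[17] = dcdbb$cdcbbdccddbcdcd  (last char: 'd')
  sorted[18] = dcddcdbb$cdcbbdccddbc  (last char: 'c')
  sorted[19] = ddbcdcddcdbb$cdcbbdcc  (last char: 'c')
  sorted[20] = ddcdbb$cdcbbdccddbcdc  (last char: 'c')
Last column: bbdcdbddd$bcdcdcbdccc
Original string S is at sorted index 9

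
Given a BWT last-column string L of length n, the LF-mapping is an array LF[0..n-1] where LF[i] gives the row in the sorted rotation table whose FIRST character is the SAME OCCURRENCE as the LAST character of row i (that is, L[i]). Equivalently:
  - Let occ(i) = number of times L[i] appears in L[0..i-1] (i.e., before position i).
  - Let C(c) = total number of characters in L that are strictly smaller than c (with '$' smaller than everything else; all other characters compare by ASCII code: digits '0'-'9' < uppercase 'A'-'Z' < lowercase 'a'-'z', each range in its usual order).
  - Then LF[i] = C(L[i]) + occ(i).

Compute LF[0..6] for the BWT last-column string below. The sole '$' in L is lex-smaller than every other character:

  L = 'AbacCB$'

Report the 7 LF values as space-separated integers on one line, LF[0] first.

Char counts: '$':1, 'A':1, 'B':1, 'C':1, 'a':1, 'b':1, 'c':1
C (first-col start): C('$')=0, C('A')=1, C('B')=2, C('C')=3, C('a')=4, C('b')=5, C('c')=6
L[0]='A': occ=0, LF[0]=C('A')+0=1+0=1
L[1]='b': occ=0, LF[1]=C('b')+0=5+0=5
L[2]='a': occ=0, LF[2]=C('a')+0=4+0=4
L[3]='c': occ=0, LF[3]=C('c')+0=6+0=6
L[4]='C': occ=0, LF[4]=C('C')+0=3+0=3
L[5]='B': occ=0, LF[5]=C('B')+0=2+0=2
L[6]='$': occ=0, LF[6]=C('$')+0=0+0=0

Answer: 1 5 4 6 3 2 0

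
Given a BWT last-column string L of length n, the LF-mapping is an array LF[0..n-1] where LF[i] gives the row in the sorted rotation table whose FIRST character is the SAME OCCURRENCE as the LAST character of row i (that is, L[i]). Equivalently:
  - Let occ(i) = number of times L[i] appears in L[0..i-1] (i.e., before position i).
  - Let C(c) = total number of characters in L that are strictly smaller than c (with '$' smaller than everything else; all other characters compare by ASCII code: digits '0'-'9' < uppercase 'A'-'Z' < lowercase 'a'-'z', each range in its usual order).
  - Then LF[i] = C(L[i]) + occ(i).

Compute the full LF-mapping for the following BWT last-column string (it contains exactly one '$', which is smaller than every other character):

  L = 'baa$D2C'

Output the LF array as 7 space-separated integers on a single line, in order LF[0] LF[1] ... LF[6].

Char counts: '$':1, '2':1, 'C':1, 'D':1, 'a':2, 'b':1
C (first-col start): C('$')=0, C('2')=1, C('C')=2, C('D')=3, C('a')=4, C('b')=6
L[0]='b': occ=0, LF[0]=C('b')+0=6+0=6
L[1]='a': occ=0, LF[1]=C('a')+0=4+0=4
L[2]='a': occ=1, LF[2]=C('a')+1=4+1=5
L[3]='$': occ=0, LF[3]=C('$')+0=0+0=0
L[4]='D': occ=0, LF[4]=C('D')+0=3+0=3
L[5]='2': occ=0, LF[5]=C('2')+0=1+0=1
L[6]='C': occ=0, LF[6]=C('C')+0=2+0=2

Answer: 6 4 5 0 3 1 2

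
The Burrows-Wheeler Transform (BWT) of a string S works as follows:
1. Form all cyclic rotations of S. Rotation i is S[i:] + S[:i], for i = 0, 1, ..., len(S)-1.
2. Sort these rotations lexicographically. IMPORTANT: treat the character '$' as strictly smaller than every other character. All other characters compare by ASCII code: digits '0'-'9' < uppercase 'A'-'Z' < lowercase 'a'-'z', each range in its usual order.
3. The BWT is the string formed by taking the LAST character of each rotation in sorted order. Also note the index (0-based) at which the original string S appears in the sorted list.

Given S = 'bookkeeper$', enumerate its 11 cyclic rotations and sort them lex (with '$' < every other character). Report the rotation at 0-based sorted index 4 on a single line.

All 11 rotations (rotation i = S[i:]+S[:i]):
  rot[0] = bookkeeper$
  rot[1] = ookkeeper$b
  rot[2] = okkeeper$bo
  rot[3] = kkeeper$boo
  rot[4] = keeper$book
  rot[5] = eeper$bookk
  rot[6] = eper$bookke
  rot[7] = per$bookkee
  rot[8] = er$bookkeep
  rot[9] = r$bookkeepe
  rot[10] = $bookkeeper
Sorted (with $ < everything):
  sorted[0] = $bookkeeper
  sorted[1] = bookkeeper$
  sorted[2] = eeper$bookk
  sorted[3] = eper$bookke
  sorted[4] = er$bookkeep
  sorted[5] = keeper$book
  sorted[6] = kkeeper$boo
  sorted[7] = okkeeper$bo
  sorted[8] = ookkeeper$b
  sorted[9] = per$bookkee
  sorted[10] = r$bookkeepe
sorted[4] = er$bookkeep

Answer: er$bookkeep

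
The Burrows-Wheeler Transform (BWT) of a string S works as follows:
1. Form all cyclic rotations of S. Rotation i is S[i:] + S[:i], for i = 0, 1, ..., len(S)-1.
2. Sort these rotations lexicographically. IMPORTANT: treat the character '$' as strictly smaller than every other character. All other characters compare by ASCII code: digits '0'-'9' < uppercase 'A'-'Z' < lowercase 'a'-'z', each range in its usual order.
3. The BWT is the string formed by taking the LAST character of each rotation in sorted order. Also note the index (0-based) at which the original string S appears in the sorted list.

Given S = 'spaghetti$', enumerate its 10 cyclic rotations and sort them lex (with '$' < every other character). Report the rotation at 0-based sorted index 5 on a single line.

Answer: i$spaghett

Derivation:
All 10 rotations (rotation i = S[i:]+S[:i]):
  rot[0] = spaghetti$
  rot[1] = paghetti$s
  rot[2] = aghetti$sp
  rot[3] = ghetti$spa
  rot[4] = hetti$spag
  rot[5] = etti$spagh
  rot[6] = tti$spaghe
  rot[7] = ti$spaghet
  rot[8] = i$spaghett
  rot[9] = $spaghetti
Sorted (with $ < everything):
  sorted[0] = $spaghetti
  sorted[1] = aghetti$sp
  sorted[2] = etti$spagh
  sorted[3] = ghetti$spa
  sorted[4] = hetti$spag
  sorted[5] = i$spaghett
  sorted[6] = paghetti$s
  sorted[7] = spaghetti$
  sorted[8] = ti$spaghet
  sorted[9] = tti$spaghe
sorted[5] = i$spaghett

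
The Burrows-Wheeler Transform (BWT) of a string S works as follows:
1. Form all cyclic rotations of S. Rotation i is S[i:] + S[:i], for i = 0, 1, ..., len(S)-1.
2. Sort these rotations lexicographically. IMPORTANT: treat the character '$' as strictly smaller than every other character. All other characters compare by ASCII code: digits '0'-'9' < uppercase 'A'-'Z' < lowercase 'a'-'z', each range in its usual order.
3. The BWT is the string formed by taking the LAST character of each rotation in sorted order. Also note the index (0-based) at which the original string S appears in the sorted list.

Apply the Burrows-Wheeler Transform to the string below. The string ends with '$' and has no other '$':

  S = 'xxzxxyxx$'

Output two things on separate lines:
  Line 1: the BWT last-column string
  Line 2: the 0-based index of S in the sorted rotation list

Answer: xxyz$xxxx
4

Derivation:
All 9 rotations (rotation i = S[i:]+S[:i]):
  rot[0] = xxzxxyxx$
  rot[1] = xzxxyxx$x
  rot[2] = zxxyxx$xx
  rot[3] = xxyxx$xxz
  rot[4] = xyxx$xxzx
  rot[5] = yxx$xxzxx
  rot[6] = xx$xxzxxy
  rot[7] = x$xxzxxyx
  rot[8] = $xxzxxyxx
Sorted (with $ < everything):
  sorted[0] = $xxzxxyxx  (last char: 'x')
  sorted[1] = x$xxzxxyx  (last char: 'x')
  sorted[2] = xx$xxzxxy  (last char: 'y')
  sorted[3] = xxyxx$xxz  (last char: 'z')
  sorted[4] = xxzxxyxx$  (last char: '$')
  sorted[5] = xyxx$xxzx  (last char: 'x')
  sorted[6] = xzxxyxx$x  (last char: 'x')
  sorted[7] = yxx$xxzxx  (last char: 'x')
  sorted[8] = zxxyxx$xx  (last char: 'x')
Last column: xxyz$xxxx
Original string S is at sorted index 4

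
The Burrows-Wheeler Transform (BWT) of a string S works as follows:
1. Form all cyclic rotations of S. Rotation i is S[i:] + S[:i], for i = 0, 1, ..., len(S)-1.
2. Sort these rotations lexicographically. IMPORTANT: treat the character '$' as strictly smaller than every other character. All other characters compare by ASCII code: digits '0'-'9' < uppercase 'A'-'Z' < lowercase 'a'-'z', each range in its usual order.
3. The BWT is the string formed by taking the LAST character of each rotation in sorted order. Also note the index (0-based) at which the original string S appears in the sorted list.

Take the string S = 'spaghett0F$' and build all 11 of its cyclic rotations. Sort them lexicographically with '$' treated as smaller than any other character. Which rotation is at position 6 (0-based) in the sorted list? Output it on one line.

Answer: hett0F$spag

Derivation:
All 11 rotations (rotation i = S[i:]+S[:i]):
  rot[0] = spaghett0F$
  rot[1] = paghett0F$s
  rot[2] = aghett0F$sp
  rot[3] = ghett0F$spa
  rot[4] = hett0F$spag
  rot[5] = ett0F$spagh
  rot[6] = tt0F$spaghe
  rot[7] = t0F$spaghet
  rot[8] = 0F$spaghett
  rot[9] = F$spaghett0
  rot[10] = $spaghett0F
Sorted (with $ < everything):
  sorted[0] = $spaghett0F
  sorted[1] = 0F$spaghett
  sorted[2] = F$spaghett0
  sorted[3] = aghett0F$sp
  sorted[4] = ett0F$spagh
  sorted[5] = ghett0F$spa
  sorted[6] = hett0F$spag
  sorted[7] = paghett0F$s
  sorted[8] = spaghett0F$
  sorted[9] = t0F$spaghet
  sorted[10] = tt0F$spaghe
sorted[6] = hett0F$spag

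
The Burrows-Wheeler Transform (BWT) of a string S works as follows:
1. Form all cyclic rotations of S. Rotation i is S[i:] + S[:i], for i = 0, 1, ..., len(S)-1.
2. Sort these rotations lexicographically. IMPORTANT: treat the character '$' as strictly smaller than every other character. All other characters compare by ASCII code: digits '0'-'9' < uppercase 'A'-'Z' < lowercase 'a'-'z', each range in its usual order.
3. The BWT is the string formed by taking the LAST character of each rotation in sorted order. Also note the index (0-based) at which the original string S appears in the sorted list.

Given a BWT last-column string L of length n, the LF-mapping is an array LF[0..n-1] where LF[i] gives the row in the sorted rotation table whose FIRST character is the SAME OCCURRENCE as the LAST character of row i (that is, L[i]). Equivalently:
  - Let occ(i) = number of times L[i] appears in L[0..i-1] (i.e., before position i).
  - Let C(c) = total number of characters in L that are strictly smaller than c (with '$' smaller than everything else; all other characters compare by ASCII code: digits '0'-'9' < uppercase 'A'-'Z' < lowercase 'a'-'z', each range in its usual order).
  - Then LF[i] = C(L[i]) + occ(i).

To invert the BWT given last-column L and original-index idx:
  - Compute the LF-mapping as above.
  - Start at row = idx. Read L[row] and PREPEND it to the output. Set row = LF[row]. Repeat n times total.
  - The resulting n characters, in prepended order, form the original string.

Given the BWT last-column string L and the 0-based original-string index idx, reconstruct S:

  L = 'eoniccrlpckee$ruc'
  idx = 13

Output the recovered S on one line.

LF mapping: 5 12 11 8 1 2 14 10 13 3 9 6 7 0 15 16 4
Walk LF starting at row 13, prepending L[row]:
  step 1: row=13, L[13]='$', prepend. Next row=LF[13]=0
  step 2: row=0, L[0]='e', prepend. Next row=LF[0]=5
  step 3: row=5, L[5]='c', prepend. Next row=LF[5]=2
  step 4: row=2, L[2]='n', prepend. Next row=LF[2]=11
  step 5: row=11, L[11]='e', prepend. Next row=LF[11]=6
  step 6: row=6, L[6]='r', prepend. Next row=LF[6]=14
  step 7: row=14, L[14]='r', prepend. Next row=LF[14]=15
  step 8: row=15, L[15]='u', prepend. Next row=LF[15]=16
  step 9: row=16, L[16]='c', prepend. Next row=LF[16]=4
  step 10: row=4, L[4]='c', prepend. Next row=LF[4]=1
  step 11: row=1, L[1]='o', prepend. Next row=LF[1]=12
  step 12: row=12, L[12]='e', prepend. Next row=LF[12]=7
  step 13: row=7, L[7]='l', prepend. Next row=LF[7]=10
  step 14: row=10, L[10]='k', prepend. Next row=LF[10]=9
  step 15: row=9, L[9]='c', prepend. Next row=LF[9]=3
  step 16: row=3, L[3]='i', prepend. Next row=LF[3]=8
  step 17: row=8, L[8]='p', prepend. Next row=LF[8]=13
Reversed output: pickleoccurrence$

Answer: pickleoccurrence$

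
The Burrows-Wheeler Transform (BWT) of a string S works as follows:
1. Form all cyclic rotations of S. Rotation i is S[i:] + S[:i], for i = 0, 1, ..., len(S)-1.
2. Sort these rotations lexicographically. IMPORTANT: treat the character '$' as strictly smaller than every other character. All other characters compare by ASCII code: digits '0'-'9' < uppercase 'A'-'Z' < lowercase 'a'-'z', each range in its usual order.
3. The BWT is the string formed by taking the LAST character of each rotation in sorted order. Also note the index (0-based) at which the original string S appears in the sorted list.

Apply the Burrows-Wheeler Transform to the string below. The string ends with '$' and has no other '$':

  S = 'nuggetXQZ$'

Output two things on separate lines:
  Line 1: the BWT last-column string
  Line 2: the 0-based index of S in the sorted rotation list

All 10 rotations (rotation i = S[i:]+S[:i]):
  rot[0] = nuggetXQZ$
  rot[1] = uggetXQZ$n
  rot[2] = ggetXQZ$nu
  rot[3] = getXQZ$nug
  rot[4] = etXQZ$nugg
  rot[5] = tXQZ$nugge
  rot[6] = XQZ$nugget
  rot[7] = QZ$nuggetX
  rot[8] = Z$nuggetXQ
  rot[9] = $nuggetXQZ
Sorted (with $ < everything):
  sorted[0] = $nuggetXQZ  (last char: 'Z')
  sorted[1] = QZ$nuggetX  (last char: 'X')
  sorted[2] = XQZ$nugget  (last char: 't')
  sorted[3] = Z$nuggetXQ  (last char: 'Q')
  sorted[4] = etXQZ$nugg  (last char: 'g')
  sorted[5] = getXQZ$nug  (last char: 'g')
  sorted[6] = ggetXQZ$nu  (last char: 'u')
  sorted[7] = nuggetXQZ$  (last char: '$')
  sorted[8] = tXQZ$nugge  (last char: 'e')
  sorted[9] = uggetXQZ$n  (last char: 'n')
Last column: ZXtQggu$en
Original string S is at sorted index 7

Answer: ZXtQggu$en
7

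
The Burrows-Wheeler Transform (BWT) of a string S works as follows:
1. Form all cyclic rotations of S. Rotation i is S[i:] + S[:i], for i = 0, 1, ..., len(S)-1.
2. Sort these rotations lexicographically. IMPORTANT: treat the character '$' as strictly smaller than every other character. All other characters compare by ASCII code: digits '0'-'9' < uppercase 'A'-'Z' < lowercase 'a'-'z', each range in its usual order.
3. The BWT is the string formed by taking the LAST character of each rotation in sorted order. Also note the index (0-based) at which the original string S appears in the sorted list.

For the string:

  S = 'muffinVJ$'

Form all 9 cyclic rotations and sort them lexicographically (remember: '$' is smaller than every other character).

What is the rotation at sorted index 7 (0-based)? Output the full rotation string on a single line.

Answer: nVJ$muffi

Derivation:
All 9 rotations (rotation i = S[i:]+S[:i]):
  rot[0] = muffinVJ$
  rot[1] = uffinVJ$m
  rot[2] = ffinVJ$mu
  rot[3] = finVJ$muf
  rot[4] = inVJ$muff
  rot[5] = nVJ$muffi
  rot[6] = VJ$muffin
  rot[7] = J$muffinV
  rot[8] = $muffinVJ
Sorted (with $ < everything):
  sorted[0] = $muffinVJ
  sorted[1] = J$muffinV
  sorted[2] = VJ$muffin
  sorted[3] = ffinVJ$mu
  sorted[4] = finVJ$muf
  sorted[5] = inVJ$muff
  sorted[6] = muffinVJ$
  sorted[7] = nVJ$muffi
  sorted[8] = uffinVJ$m
sorted[7] = nVJ$muffi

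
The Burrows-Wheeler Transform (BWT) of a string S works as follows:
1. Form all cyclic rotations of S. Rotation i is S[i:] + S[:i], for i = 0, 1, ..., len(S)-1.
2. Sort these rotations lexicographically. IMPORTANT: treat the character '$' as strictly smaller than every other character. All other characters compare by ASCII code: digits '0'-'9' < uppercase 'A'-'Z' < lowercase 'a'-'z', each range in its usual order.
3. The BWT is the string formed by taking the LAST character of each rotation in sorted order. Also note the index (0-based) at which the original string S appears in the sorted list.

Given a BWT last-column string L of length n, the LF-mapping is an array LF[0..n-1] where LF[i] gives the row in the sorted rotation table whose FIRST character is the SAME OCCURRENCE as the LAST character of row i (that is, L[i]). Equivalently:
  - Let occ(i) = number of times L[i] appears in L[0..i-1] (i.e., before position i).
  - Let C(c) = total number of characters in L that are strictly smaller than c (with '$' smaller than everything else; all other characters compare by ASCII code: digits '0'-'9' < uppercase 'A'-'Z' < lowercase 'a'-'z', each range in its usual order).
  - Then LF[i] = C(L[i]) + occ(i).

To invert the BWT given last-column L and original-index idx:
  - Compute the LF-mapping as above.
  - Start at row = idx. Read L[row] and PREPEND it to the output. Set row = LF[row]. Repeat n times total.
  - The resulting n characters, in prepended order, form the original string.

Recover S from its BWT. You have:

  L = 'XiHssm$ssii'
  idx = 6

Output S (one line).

Answer: mississiHX$

Derivation:
LF mapping: 2 3 1 7 8 6 0 9 10 4 5
Walk LF starting at row 6, prepending L[row]:
  step 1: row=6, L[6]='$', prepend. Next row=LF[6]=0
  step 2: row=0, L[0]='X', prepend. Next row=LF[0]=2
  step 3: row=2, L[2]='H', prepend. Next row=LF[2]=1
  step 4: row=1, L[1]='i', prepend. Next row=LF[1]=3
  step 5: row=3, L[3]='s', prepend. Next row=LF[3]=7
  step 6: row=7, L[7]='s', prepend. Next row=LF[7]=9
  step 7: row=9, L[9]='i', prepend. Next row=LF[9]=4
  step 8: row=4, L[4]='s', prepend. Next row=LF[4]=8
  step 9: row=8, L[8]='s', prepend. Next row=LF[8]=10
  step 10: row=10, L[10]='i', prepend. Next row=LF[10]=5
  step 11: row=5, L[5]='m', prepend. Next row=LF[5]=6
Reversed output: mississiHX$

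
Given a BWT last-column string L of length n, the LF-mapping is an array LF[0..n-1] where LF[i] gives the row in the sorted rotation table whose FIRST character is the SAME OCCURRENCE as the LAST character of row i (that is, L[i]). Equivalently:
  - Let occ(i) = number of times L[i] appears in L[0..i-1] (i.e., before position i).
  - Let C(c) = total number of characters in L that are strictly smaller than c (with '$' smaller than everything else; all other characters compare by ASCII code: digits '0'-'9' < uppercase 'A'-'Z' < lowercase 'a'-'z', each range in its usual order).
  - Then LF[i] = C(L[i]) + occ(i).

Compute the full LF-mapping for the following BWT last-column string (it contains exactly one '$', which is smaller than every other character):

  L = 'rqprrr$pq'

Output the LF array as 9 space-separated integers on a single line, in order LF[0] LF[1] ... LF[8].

Answer: 5 3 1 6 7 8 0 2 4

Derivation:
Char counts: '$':1, 'p':2, 'q':2, 'r':4
C (first-col start): C('$')=0, C('p')=1, C('q')=3, C('r')=5
L[0]='r': occ=0, LF[0]=C('r')+0=5+0=5
L[1]='q': occ=0, LF[1]=C('q')+0=3+0=3
L[2]='p': occ=0, LF[2]=C('p')+0=1+0=1
L[3]='r': occ=1, LF[3]=C('r')+1=5+1=6
L[4]='r': occ=2, LF[4]=C('r')+2=5+2=7
L[5]='r': occ=3, LF[5]=C('r')+3=5+3=8
L[6]='$': occ=0, LF[6]=C('$')+0=0+0=0
L[7]='p': occ=1, LF[7]=C('p')+1=1+1=2
L[8]='q': occ=1, LF[8]=C('q')+1=3+1=4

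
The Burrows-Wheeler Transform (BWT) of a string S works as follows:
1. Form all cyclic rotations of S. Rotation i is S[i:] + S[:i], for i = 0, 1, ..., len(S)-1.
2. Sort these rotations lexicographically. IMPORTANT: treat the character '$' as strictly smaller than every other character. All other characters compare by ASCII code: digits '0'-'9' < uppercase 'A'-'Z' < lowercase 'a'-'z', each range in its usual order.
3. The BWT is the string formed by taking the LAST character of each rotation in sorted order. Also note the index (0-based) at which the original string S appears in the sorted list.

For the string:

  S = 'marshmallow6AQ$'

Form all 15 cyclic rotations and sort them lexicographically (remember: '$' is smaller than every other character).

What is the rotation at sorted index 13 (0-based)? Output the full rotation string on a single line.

Answer: shmallow6AQ$mar

Derivation:
All 15 rotations (rotation i = S[i:]+S[:i]):
  rot[0] = marshmallow6AQ$
  rot[1] = arshmallow6AQ$m
  rot[2] = rshmallow6AQ$ma
  rot[3] = shmallow6AQ$mar
  rot[4] = hmallow6AQ$mars
  rot[5] = mallow6AQ$marsh
  rot[6] = allow6AQ$marshm
  rot[7] = llow6AQ$marshma
  rot[8] = low6AQ$marshmal
  rot[9] = ow6AQ$marshmall
  rot[10] = w6AQ$marshmallo
  rot[11] = 6AQ$marshmallow
  rot[12] = AQ$marshmallow6
  rot[13] = Q$marshmallow6A
  rot[14] = $marshmallow6AQ
Sorted (with $ < everything):
  sorted[0] = $marshmallow6AQ
  sorted[1] = 6AQ$marshmallow
  sorted[2] = AQ$marshmallow6
  sorted[3] = Q$marshmallow6A
  sorted[4] = allow6AQ$marshm
  sorted[5] = arshmallow6AQ$m
  sorted[6] = hmallow6AQ$mars
  sorted[7] = llow6AQ$marshma
  sorted[8] = low6AQ$marshmal
  sorted[9] = mallow6AQ$marsh
  sorted[10] = marshmallow6AQ$
  sorted[11] = ow6AQ$marshmall
  sorted[12] = rshmallow6AQ$ma
  sorted[13] = shmallow6AQ$mar
  sorted[14] = w6AQ$marshmallo
sorted[13] = shmallow6AQ$mar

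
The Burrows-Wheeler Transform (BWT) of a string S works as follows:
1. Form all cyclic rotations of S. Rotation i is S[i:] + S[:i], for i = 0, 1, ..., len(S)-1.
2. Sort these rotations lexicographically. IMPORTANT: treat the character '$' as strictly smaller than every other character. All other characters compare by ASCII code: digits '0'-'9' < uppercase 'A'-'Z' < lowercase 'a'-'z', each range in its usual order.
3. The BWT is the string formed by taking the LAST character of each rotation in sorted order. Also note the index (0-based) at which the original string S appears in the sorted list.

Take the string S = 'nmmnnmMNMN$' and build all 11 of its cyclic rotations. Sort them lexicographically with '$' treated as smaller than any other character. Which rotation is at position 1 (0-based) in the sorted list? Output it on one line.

All 11 rotations (rotation i = S[i:]+S[:i]):
  rot[0] = nmmnnmMNMN$
  rot[1] = mmnnmMNMN$n
  rot[2] = mnnmMNMN$nm
  rot[3] = nnmMNMN$nmm
  rot[4] = nmMNMN$nmmn
  rot[5] = mMNMN$nmmnn
  rot[6] = MNMN$nmmnnm
  rot[7] = NMN$nmmnnmM
  rot[8] = MN$nmmnnmMN
  rot[9] = N$nmmnnmMNM
  rot[10] = $nmmnnmMNMN
Sorted (with $ < everything):
  sorted[0] = $nmmnnmMNMN
  sorted[1] = MN$nmmnnmMN
  sorted[2] = MNMN$nmmnnm
  sorted[3] = N$nmmnnmMNM
  sorted[4] = NMN$nmmnnmM
  sorted[5] = mMNMN$nmmnn
  sorted[6] = mmnnmMNMN$n
  sorted[7] = mnnmMNMN$nm
  sorted[8] = nmMNMN$nmmn
  sorted[9] = nmmnnmMNMN$
  sorted[10] = nnmMNMN$nmm
sorted[1] = MN$nmmnnmMN

Answer: MN$nmmnnmMN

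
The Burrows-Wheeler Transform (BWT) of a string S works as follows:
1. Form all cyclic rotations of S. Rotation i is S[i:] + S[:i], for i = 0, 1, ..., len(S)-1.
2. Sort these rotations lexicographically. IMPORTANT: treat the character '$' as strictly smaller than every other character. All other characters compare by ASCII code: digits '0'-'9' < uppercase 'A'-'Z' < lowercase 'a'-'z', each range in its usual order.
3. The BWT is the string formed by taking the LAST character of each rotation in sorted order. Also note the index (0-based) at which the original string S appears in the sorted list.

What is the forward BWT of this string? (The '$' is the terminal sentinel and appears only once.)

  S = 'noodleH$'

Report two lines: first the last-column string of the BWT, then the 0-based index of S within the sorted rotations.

All 8 rotations (rotation i = S[i:]+S[:i]):
  rot[0] = noodleH$
  rot[1] = oodleH$n
  rot[2] = odleH$no
  rot[3] = dleH$noo
  rot[4] = leH$nood
  rot[5] = eH$noodl
  rot[6] = H$noodle
  rot[7] = $noodleH
Sorted (with $ < everything):
  sorted[0] = $noodleH  (last char: 'H')
  sorted[1] = H$noodle  (last char: 'e')
  sorted[2] = dleH$noo  (last char: 'o')
  sorted[3] = eH$noodl  (last char: 'l')
  sorted[4] = leH$nood  (last char: 'd')
  sorted[5] = noodleH$  (last char: '$')
  sorted[6] = odleH$no  (last char: 'o')
  sorted[7] = oodleH$n  (last char: 'n')
Last column: Heold$on
Original string S is at sorted index 5

Answer: Heold$on
5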